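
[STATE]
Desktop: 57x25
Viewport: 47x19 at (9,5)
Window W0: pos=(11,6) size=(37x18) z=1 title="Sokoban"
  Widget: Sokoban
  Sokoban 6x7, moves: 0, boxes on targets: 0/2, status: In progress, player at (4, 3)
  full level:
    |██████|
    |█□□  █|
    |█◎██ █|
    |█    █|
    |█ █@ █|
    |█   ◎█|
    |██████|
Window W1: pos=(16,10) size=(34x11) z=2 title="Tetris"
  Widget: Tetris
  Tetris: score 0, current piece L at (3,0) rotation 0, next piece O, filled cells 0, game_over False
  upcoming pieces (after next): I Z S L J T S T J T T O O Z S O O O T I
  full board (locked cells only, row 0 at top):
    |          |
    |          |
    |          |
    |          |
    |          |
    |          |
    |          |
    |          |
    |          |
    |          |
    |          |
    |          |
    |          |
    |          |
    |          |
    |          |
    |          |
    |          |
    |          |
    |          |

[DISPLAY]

                                               
  ┏━━━━━━━━━━━━━━━━━━━━━━━━━━━━━━━━━━━┓        
  ┃ Sokoban                           ┃        
  ┠───────────────────────────────────┨        
  ┃██████                             ┃        
  ┃█□□ ┏━━━━━━━━━━━━━━━━━━━━━━━━━━━━━━━━┓      
  ┃█◎██┃ Tetris                         ┃      
  ┃█   ┠────────────────────────────────┨      
  ┃█ █@┃          │Next:                ┃      
  ┃█   ┃          │▓▓                   ┃      
  ┃████┃          │▓▓                   ┃      
  ┃Move┃          │                     ┃      
  ┃    ┃          │                     ┃      
  ┃    ┃          │                     ┃      
  ┃    ┃          │Score:               ┃      
  ┃    ┗━━━━━━━━━━━━━━━━━━━━━━━━━━━━━━━━┛      
  ┃                                   ┃        
  ┃                                   ┃        
  ┗━━━━━━━━━━━━━━━━━━━━━━━━━━━━━━━━━━━┛        


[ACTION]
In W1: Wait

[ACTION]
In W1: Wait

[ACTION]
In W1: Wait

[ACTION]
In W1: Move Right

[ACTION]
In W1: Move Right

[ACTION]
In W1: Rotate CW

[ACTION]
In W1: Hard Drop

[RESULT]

                                               
  ┏━━━━━━━━━━━━━━━━━━━━━━━━━━━━━━━━━━━┓        
  ┃ Sokoban                           ┃        
  ┠───────────────────────────────────┨        
  ┃██████                             ┃        
  ┃█□□ ┏━━━━━━━━━━━━━━━━━━━━━━━━━━━━━━━━┓      
  ┃█◎██┃ Tetris                         ┃      
  ┃█   ┠────────────────────────────────┨      
  ┃█ █@┃          │Next:                ┃      
  ┃█   ┃          │████                 ┃      
  ┃████┃          │                     ┃      
  ┃Move┃          │                     ┃      
  ┃    ┃     ▒    │                     ┃      
  ┃    ┃     ▒    │                     ┃      
  ┃    ┃     ▒▒   │Score:               ┃      
  ┃    ┗━━━━━━━━━━━━━━━━━━━━━━━━━━━━━━━━┛      
  ┃                                   ┃        
  ┃                                   ┃        
  ┗━━━━━━━━━━━━━━━━━━━━━━━━━━━━━━━━━━━┛        


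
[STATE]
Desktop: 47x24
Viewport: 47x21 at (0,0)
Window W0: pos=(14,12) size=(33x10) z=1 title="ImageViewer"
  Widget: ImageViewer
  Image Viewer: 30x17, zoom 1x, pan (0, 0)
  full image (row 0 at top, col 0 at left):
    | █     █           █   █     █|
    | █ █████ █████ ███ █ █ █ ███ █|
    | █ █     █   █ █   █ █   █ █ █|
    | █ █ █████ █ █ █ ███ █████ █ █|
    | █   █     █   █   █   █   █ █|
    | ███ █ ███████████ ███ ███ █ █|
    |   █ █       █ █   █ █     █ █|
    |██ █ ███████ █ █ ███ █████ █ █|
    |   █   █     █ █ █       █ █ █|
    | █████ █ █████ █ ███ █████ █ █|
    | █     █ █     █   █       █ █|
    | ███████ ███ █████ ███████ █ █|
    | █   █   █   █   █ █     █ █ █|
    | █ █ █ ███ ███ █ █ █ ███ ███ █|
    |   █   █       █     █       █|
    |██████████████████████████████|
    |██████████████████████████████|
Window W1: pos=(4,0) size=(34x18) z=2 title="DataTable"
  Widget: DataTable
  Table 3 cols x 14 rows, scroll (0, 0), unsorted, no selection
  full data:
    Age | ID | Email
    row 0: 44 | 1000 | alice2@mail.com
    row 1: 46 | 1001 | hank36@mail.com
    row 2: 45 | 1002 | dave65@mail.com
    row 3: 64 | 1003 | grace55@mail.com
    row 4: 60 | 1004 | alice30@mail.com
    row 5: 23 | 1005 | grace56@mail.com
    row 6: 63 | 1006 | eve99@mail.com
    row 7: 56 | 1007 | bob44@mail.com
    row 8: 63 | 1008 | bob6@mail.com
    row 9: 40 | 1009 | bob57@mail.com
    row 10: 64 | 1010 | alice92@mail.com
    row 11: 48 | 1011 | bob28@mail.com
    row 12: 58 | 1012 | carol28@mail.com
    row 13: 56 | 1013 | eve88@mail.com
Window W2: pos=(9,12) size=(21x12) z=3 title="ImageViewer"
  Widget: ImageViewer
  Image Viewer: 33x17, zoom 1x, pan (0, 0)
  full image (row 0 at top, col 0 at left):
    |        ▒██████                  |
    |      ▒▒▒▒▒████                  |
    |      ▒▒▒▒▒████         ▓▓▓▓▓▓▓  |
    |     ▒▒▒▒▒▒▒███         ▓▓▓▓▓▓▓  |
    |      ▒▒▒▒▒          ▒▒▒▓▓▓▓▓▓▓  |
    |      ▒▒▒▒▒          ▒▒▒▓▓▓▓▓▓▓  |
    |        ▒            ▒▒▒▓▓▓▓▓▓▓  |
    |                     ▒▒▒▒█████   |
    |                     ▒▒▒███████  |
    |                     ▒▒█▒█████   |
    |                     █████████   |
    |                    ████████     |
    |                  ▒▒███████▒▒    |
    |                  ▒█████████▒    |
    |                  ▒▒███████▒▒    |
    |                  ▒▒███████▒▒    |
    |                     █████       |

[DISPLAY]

    ┏━━━━━━━━━━━━━━━━━━━━━━━━━━━━━━━━┓         
    ┃ DataTable                      ┃         
    ┠────────────────────────────────┨         
    ┃Age│ID  │Email                  ┃         
    ┃───┼────┼────────────────       ┃         
    ┃44 │1000│alice2@mail.com        ┃         
    ┃46 │1001│hank36@mail.com        ┃         
    ┃45 │1002│dave65@mail.com        ┃         
    ┃64 │1003│grace55@mail.com       ┃         
    ┃60 │1004│alice30@mail.com       ┃         
    ┃23 │1005│grace56@mail.com       ┃         
    ┃63 │1006│eve99@mail.com         ┃         
    ┃56 │┏━━━━━━━━━━━━━━━━━━━┓       ┃━━━━━━━━┓
    ┃63 │┃ ImageViewer       ┃       ┃        ┃
    ┃40 │┠───────────────────┨       ┃────────┨
    ┃64 │┃        ▒██████    ┃       ┃█     █ ┃
    ┃48 │┃      ▒▒▒▒▒████    ┃       ┃█ ███ █ ┃
    ┗━━━━┃      ▒▒▒▒▒████    ┃━━━━━━━┛  █ █ █ ┃
         ┃     ▒▒▒▒▒▒▒███    ┃█ ███ █████ █ █ ┃
         ┃      ▒▒▒▒▒        ┃█   █   █   █ █ ┃
         ┃      ▒▒▒▒▒        ┃███ ███ ███ █ █ ┃


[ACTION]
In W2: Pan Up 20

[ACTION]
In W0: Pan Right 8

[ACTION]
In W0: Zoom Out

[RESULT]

    ┏━━━━━━━━━━━━━━━━━━━━━━━━━━━━━━━━┓         
    ┃ DataTable                      ┃         
    ┠────────────────────────────────┨         
    ┃Age│ID  │Email                  ┃         
    ┃───┼────┼────────────────       ┃         
    ┃44 │1000│alice2@mail.com        ┃         
    ┃46 │1001│hank36@mail.com        ┃         
    ┃45 │1002│dave65@mail.com        ┃         
    ┃64 │1003│grace55@mail.com       ┃         
    ┃60 │1004│alice30@mail.com       ┃         
    ┃23 │1005│grace56@mail.com       ┃         
    ┃63 │1006│eve99@mail.com         ┃         
    ┃56 │┏━━━━━━━━━━━━━━━━━━━┓       ┃━━━━━━━━┓
    ┃63 │┃ ImageViewer       ┃       ┃        ┃
    ┃40 │┠───────────────────┨       ┃────────┨
    ┃64 │┃        ▒██████    ┃       ┃        ┃
    ┃48 │┃      ▒▒▒▒▒████    ┃       ┃        ┃
    ┗━━━━┃      ▒▒▒▒▒████    ┃━━━━━━━┛        ┃
         ┃     ▒▒▒▒▒▒▒███    ┃███ █ █         ┃
         ┃      ▒▒▒▒▒        ┃█   █ █         ┃
         ┃      ▒▒▒▒▒        ┃███ █ █         ┃


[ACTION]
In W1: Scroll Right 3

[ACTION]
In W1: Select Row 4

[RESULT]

    ┏━━━━━━━━━━━━━━━━━━━━━━━━━━━━━━━━┓         
    ┃ DataTable                      ┃         
    ┠────────────────────────────────┨         
    ┃Age│ID  │Email                  ┃         
    ┃───┼────┼────────────────       ┃         
    ┃44 │1000│alice2@mail.com        ┃         
    ┃46 │1001│hank36@mail.com        ┃         
    ┃45 │1002│dave65@mail.com        ┃         
    ┃64 │1003│grace55@mail.com       ┃         
    ┃>0 │1004│alice30@mail.com       ┃         
    ┃23 │1005│grace56@mail.com       ┃         
    ┃63 │1006│eve99@mail.com         ┃         
    ┃56 │┏━━━━━━━━━━━━━━━━━━━┓       ┃━━━━━━━━┓
    ┃63 │┃ ImageViewer       ┃       ┃        ┃
    ┃40 │┠───────────────────┨       ┃────────┨
    ┃64 │┃        ▒██████    ┃       ┃        ┃
    ┃48 │┃      ▒▒▒▒▒████    ┃       ┃        ┃
    ┗━━━━┃      ▒▒▒▒▒████    ┃━━━━━━━┛        ┃
         ┃     ▒▒▒▒▒▒▒███    ┃███ █ █         ┃
         ┃      ▒▒▒▒▒        ┃█   █ █         ┃
         ┃      ▒▒▒▒▒        ┃███ █ █         ┃


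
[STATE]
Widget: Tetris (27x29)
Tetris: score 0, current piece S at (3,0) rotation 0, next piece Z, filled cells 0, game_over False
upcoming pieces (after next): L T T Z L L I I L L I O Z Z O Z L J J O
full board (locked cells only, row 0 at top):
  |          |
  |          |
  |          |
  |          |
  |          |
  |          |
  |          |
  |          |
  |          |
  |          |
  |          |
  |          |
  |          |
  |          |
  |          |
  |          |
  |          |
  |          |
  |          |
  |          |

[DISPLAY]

    ░░    │Next:           
   ░░     │▓▓              
          │ ▓▓             
          │                
          │                
          │                
          │Score:          
          │0               
          │                
          │                
          │                
          │                
          │                
          │                
          │                
          │                
          │                
          │                
          │                
          │                
          │                
          │                
          │                
          │                
          │                
          │                
          │                
          │                
          │                


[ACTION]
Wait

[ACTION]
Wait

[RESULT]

          │Next:           
          │▓▓              
    ░░    │ ▓▓             
   ░░     │                
          │                
          │                
          │Score:          
          │0               
          │                
          │                
          │                
          │                
          │                
          │                
          │                
          │                
          │                
          │                
          │                
          │                
          │                
          │                
          │                
          │                
          │                
          │                
          │                
          │                
          │                


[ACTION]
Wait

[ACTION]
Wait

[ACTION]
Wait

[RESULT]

          │Next:           
          │▓▓              
          │ ▓▓             
          │                
          │                
    ░░    │                
   ░░     │Score:          
          │0               
          │                
          │                
          │                
          │                
          │                
          │                
          │                
          │                
          │                
          │                
          │                
          │                
          │                
          │                
          │                
          │                
          │                
          │                
          │                
          │                
          │                


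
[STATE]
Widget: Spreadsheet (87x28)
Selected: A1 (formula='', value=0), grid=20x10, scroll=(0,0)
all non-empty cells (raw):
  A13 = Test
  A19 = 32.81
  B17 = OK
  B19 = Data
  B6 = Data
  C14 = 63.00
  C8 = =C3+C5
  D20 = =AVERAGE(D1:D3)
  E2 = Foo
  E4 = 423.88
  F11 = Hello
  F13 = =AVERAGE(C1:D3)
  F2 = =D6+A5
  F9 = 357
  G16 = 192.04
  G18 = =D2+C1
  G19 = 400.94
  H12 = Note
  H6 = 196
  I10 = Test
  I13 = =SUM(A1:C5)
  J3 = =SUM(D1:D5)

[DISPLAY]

A1:                                                                                    
       A       B       C       D       E       F       G       H       I       J       
---------------------------------------------------------------------------------------
  1      [0]       0       0       0       0       0       0       0       0       0   
  2        0       0       0       0Foo            0       0       0       0       0   
  3        0       0       0       0       0       0       0       0       0       0   
  4        0       0       0       0  423.88       0       0       0       0       0   
  5        0       0       0       0       0       0       0       0       0       0   
  6        0Data           0       0       0       0       0     196       0       0   
  7        0       0       0       0       0       0       0       0       0       0   
  8        0       0       0       0       0       0       0       0       0       0   
  9        0       0       0       0       0     357       0       0       0       0   
 10        0       0       0       0       0       0       0       0Test           0   
 11        0       0       0       0       0Hello          0       0       0       0   
 12        0       0       0       0       0       0       0Note           0       0   
 13 Test           0       0       0       0       0       0       0       0       0   
 14        0       0      63       0       0       0       0       0       0       0   
 15        0       0       0       0       0       0       0       0       0       0   
 16        0       0       0       0       0       0  192.04       0       0       0   
 17        0OK             0       0       0       0       0       0       0       0   
 18        0       0       0       0       0       0       0       0       0       0   
 19    32.81Data           0       0       0       0  400.94       0       0       0   
 20        0       0       0       0       0       0       0       0       0       0   
                                                                                       
                                                                                       
                                                                                       
                                                                                       
                                                                                       


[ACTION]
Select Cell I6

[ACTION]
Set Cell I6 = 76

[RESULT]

I6: 76                                                                                 
       A       B       C       D       E       F       G       H       I       J       
---------------------------------------------------------------------------------------
  1        0       0       0       0       0       0       0       0       0       0   
  2        0       0       0       0Foo            0       0       0       0       0   
  3        0       0       0       0       0       0       0       0       0       0   
  4        0       0       0       0  423.88       0       0       0       0       0   
  5        0       0       0       0       0       0       0       0       0       0   
  6        0Data           0       0       0       0       0     196    [76]       0   
  7        0       0       0       0       0       0       0       0       0       0   
  8        0       0       0       0       0       0       0       0       0       0   
  9        0       0       0       0       0     357       0       0       0       0   
 10        0       0       0       0       0       0       0       0Test           0   
 11        0       0       0       0       0Hello          0       0       0       0   
 12        0       0       0       0       0       0       0Note           0       0   
 13 Test           0       0       0       0       0       0       0       0       0   
 14        0       0      63       0       0       0       0       0       0       0   
 15        0       0       0       0       0       0       0       0       0       0   
 16        0       0       0       0       0       0  192.04       0       0       0   
 17        0OK             0       0       0       0       0       0       0       0   
 18        0       0       0       0       0       0       0       0       0       0   
 19    32.81Data           0       0       0       0  400.94       0       0       0   
 20        0       0       0       0       0       0       0       0       0       0   
                                                                                       
                                                                                       
                                                                                       
                                                                                       
                                                                                       


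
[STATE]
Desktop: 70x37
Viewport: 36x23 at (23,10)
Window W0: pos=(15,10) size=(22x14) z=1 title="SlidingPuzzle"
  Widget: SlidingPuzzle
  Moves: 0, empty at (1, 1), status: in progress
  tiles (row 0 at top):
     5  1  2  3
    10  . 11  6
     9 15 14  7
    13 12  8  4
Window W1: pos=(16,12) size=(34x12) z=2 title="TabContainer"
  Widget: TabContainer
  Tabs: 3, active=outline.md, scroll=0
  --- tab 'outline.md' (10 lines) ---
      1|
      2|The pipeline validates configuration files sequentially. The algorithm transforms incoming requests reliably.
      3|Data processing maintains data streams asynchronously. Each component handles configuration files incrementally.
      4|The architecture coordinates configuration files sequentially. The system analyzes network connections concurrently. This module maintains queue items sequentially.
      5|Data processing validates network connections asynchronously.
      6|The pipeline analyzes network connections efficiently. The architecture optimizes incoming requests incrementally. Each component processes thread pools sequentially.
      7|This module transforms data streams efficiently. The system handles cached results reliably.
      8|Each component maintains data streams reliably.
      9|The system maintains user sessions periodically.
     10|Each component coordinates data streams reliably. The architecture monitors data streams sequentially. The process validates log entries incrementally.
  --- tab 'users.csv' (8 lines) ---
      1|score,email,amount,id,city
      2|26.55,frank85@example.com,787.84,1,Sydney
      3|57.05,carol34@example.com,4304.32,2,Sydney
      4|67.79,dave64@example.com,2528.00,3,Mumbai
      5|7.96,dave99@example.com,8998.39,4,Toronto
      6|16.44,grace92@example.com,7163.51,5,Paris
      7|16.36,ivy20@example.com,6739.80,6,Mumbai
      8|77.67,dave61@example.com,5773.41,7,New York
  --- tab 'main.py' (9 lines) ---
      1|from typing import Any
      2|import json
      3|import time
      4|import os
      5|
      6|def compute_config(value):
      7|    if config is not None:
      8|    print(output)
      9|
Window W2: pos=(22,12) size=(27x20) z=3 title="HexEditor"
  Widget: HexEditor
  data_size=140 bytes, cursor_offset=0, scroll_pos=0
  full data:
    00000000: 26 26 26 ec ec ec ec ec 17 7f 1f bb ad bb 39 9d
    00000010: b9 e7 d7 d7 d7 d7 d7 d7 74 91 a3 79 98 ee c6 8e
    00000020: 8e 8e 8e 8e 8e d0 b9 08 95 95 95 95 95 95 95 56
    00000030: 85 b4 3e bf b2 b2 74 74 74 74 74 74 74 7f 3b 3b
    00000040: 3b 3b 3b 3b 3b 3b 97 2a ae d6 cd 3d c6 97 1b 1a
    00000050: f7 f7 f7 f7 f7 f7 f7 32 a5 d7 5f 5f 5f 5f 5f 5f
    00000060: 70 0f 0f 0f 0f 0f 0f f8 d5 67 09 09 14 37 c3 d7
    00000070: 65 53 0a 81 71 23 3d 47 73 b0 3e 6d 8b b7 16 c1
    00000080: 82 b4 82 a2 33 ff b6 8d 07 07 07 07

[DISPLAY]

━━━━━━━━━━━━━┓                      
gPuzzle      ┃                      
━━━━━━━━━━━━━━━━━━━━━━━━━┓┓         
 HexEditor               ┃┃         
─────────────────────────┨┨         
00000000  26 26 26 ec ec ┃┃         
00000010  b9 e7 d7 d7 d7 ┃┃         
00000020  8e 8e 8e 8e 8e ┃┃         
00000030  85 b4 3e bf b2 ┃┃         
00000040  3b 3b 3b 3b 3b ┃┃         
00000050  f7 f7 f7 f7 f7 ┃┃         
00000060  70 0f 0f 0f 0f ┃┃         
00000070  65 53 0a 81 71 ┃┃         
00000080  82 b4 82 a2 33 ┃┛         
                         ┃          
                         ┃          
                         ┃          
                         ┃          
                         ┃          
                         ┃          
                         ┃          
━━━━━━━━━━━━━━━━━━━━━━━━━┛          
                                    


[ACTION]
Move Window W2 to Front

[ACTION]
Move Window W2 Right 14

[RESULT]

━━━━━━━━━━━━━┓                      
gPuzzle      ┃                      
━━━━━━━━━━━━━┏━━━━━━━━━━━━━━━━━━━━━━
ntainer      ┃ HexEditor            
─────────────┠──────────────────────
ne.md]│ users┃00000000  26 26 26 ec 
─────────────┃00000010  b9 e7 d7 d7 
             ┃00000020  8e 8e 8e 8e 
peline valida┃00000030  85 b4 3e bf 
rocessing mai┃00000040  3b 3b 3b 3b 
chitecture co┃00000050  f7 f7 f7 f7 
rocessing val┃00000060  70 0f 0f 0f 
peline analyz┃00000070  65 53 0a 81 
━━━━━━━━━━━━━┃00000080  82 b4 82 a2 
             ┃                      
             ┃                      
             ┃                      
             ┃                      
             ┃                      
             ┃                      
             ┃                      
             ┗━━━━━━━━━━━━━━━━━━━━━━
                                    


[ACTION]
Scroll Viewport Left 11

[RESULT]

   ┏━━━━━━━━━━━━━━━━━━━━┓           
   ┃ SlidingPuzzle      ┃           
   ┠┏━━━━━━━━━━━━━━━━━━━┏━━━━━━━━━━━
   ┃┃ TabContainer      ┃ HexEditor 
   ┃┠───────────────────┠───────────
   ┃┃[outline.md]│ users┃00000000  2
   ┃┃───────────────────┃00000010  b
   ┃┃                   ┃00000020  8
   ┃┃The pipeline valida┃00000030  8
   ┃┃Data processing mai┃00000040  3
   ┃┃The architecture co┃00000050  f
   ┃┃Data processing val┃00000060  7
   ┃┃The pipeline analyz┃00000070  6
   ┗┗━━━━━━━━━━━━━━━━━━━┃00000080  8
                        ┃           
                        ┃           
                        ┃           
                        ┃           
                        ┃           
                        ┃           
                        ┃           
                        ┗━━━━━━━━━━━
                                    


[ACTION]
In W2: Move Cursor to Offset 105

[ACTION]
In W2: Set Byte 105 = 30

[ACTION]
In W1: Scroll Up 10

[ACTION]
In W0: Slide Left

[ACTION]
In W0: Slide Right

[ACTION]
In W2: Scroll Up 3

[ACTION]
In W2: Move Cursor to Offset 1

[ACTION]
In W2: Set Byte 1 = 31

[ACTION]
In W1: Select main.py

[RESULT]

   ┏━━━━━━━━━━━━━━━━━━━━┓           
   ┃ SlidingPuzzle      ┃           
   ┠┏━━━━━━━━━━━━━━━━━━━┏━━━━━━━━━━━
   ┃┃ TabContainer      ┃ HexEditor 
   ┃┠───────────────────┠───────────
   ┃┃ outline.md │ users┃00000000  2
   ┃┃───────────────────┃00000010  b
   ┃┃from typing import ┃00000020  8
   ┃┃import json        ┃00000030  8
   ┃┃import time        ┃00000040  3
   ┃┃import os          ┃00000050  f
   ┃┃                   ┃00000060  7
   ┃┃def compute_config(┃00000070  6
   ┗┗━━━━━━━━━━━━━━━━━━━┃00000080  8
                        ┃           
                        ┃           
                        ┃           
                        ┃           
                        ┃           
                        ┃           
                        ┃           
                        ┗━━━━━━━━━━━
                                    


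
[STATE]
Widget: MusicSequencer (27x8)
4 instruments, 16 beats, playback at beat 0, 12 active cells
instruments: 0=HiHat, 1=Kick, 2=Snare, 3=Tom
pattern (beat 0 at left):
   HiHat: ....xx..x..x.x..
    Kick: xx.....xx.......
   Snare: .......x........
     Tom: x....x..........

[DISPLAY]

      ▼123456789012345     
 HiHat····██··█··█·█··     
  Kick██·····██·······     
 Snare·······█········     
   Tom█····█··········     
                           
                           
                           


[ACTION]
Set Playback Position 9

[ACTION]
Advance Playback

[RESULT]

      0123456789▼12345     
 HiHat····██··█··█·█··     
  Kick██·····██·······     
 Snare·······█········     
   Tom█····█··········     
                           
                           
                           


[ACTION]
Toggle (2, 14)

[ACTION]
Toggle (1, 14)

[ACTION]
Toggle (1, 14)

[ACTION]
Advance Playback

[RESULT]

      01234567890▼2345     
 HiHat····██··█··█·█··     
  Kick██·····██·······     
 Snare·······█······█·     
   Tom█····█··········     
                           
                           
                           


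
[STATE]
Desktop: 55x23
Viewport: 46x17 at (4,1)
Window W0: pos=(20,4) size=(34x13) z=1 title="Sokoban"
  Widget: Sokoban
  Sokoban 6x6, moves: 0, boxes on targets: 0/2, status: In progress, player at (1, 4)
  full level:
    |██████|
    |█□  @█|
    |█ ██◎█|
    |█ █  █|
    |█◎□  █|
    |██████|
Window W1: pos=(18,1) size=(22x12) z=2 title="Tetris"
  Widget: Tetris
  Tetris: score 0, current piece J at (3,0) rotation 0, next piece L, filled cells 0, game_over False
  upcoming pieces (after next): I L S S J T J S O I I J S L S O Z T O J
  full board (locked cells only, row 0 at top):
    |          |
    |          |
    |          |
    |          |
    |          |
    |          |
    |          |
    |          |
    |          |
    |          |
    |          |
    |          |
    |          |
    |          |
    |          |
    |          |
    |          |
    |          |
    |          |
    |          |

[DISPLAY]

              ┏━━━━━━━━━━━━━━━━━━━━┓          
              ┃ Tetris             ┃          
              ┠────────────────────┨          
              ┃          │Next:    ┃━━━━━━━━━━
              ┃          │  ▒      ┃          
              ┃          │▒▒▒      ┃──────────
              ┃          │         ┃          
              ┃          │         ┃          
              ┃          │         ┃          
              ┃          │Score:   ┃          
              ┃          │0        ┃          
              ┗━━━━━━━━━━━━━━━━━━━━┛          
                ┃Moves: 0  0/2                
                ┃                             
                ┃                             
                ┗━━━━━━━━━━━━━━━━━━━━━━━━━━━━━
                                              


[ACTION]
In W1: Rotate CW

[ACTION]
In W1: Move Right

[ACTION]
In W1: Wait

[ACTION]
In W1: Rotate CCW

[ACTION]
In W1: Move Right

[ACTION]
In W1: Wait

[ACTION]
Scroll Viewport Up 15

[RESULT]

                                              
              ┏━━━━━━━━━━━━━━━━━━━━┓          
              ┃ Tetris             ┃          
              ┠────────────────────┨          
              ┃          │Next:    ┃━━━━━━━━━━
              ┃          │  ▒      ┃          
              ┃          │▒▒▒      ┃──────────
              ┃          │         ┃          
              ┃          │         ┃          
              ┃          │         ┃          
              ┃          │Score:   ┃          
              ┃          │0        ┃          
              ┗━━━━━━━━━━━━━━━━━━━━┛          
                ┃Moves: 0  0/2                
                ┃                             
                ┃                             
                ┗━━━━━━━━━━━━━━━━━━━━━━━━━━━━━


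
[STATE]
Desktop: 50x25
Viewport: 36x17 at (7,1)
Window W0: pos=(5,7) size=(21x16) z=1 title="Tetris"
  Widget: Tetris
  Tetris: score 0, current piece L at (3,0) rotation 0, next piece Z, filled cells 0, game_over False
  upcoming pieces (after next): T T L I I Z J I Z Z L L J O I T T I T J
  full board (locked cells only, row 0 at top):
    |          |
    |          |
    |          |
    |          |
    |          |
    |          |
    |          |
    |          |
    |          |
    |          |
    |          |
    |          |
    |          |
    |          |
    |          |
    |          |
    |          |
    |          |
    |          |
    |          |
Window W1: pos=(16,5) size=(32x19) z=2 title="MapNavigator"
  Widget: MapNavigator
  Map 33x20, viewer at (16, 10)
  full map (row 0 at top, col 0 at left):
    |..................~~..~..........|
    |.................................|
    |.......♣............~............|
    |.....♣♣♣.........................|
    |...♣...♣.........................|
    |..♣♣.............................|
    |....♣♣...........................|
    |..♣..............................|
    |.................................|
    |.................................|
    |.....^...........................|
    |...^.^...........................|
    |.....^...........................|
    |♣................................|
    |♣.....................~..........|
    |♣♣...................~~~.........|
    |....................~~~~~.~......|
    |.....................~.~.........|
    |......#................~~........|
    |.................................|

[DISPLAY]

                                    
                                    
                                    
                                    
         ┏━━━━━━━━━━━━━━━━━━━━━━━━━━
         ┃ MapNavigator             
━━━━━━━━━┠──────────────────────────
Tetris   ┃....♣♣♣...................
─────────┃..♣...♣...................
         ┃.♣♣.......................
         ┃...♣♣.....................
         ┃.♣........................
         ┃..........................
         ┃..........................
         ┃....^..........@..........
         ┃..^.^.....................
         ┃....^.....................


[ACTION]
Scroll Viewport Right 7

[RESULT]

                                    
                                    
                                    
                                    
  ┏━━━━━━━━━━━━━━━━━━━━━━━━━━━━━━┓  
  ┃ MapNavigator                 ┃  
━━┠──────────────────────────────┨  
  ┃....♣♣♣.......................┃  
──┃..♣...♣.......................┃  
  ┃.♣♣...........................┃  
  ┃...♣♣.........................┃  
  ┃.♣............................┃  
  ┃..............................┃  
  ┃..............................┃  
  ┃....^..........@..............┃  
  ┃..^.^.........................┃  
  ┃....^.........................┃  


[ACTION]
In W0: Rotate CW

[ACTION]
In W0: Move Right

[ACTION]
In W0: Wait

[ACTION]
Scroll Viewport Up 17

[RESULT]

                                    
                                    
                                    
                                    
                                    
  ┏━━━━━━━━━━━━━━━━━━━━━━━━━━━━━━┓  
  ┃ MapNavigator                 ┃  
━━┠──────────────────────────────┨  
  ┃....♣♣♣.......................┃  
──┃..♣...♣.......................┃  
  ┃.♣♣...........................┃  
  ┃...♣♣.........................┃  
  ┃.♣............................┃  
  ┃..............................┃  
  ┃..............................┃  
  ┃....^..........@..............┃  
  ┃..^.^.........................┃  


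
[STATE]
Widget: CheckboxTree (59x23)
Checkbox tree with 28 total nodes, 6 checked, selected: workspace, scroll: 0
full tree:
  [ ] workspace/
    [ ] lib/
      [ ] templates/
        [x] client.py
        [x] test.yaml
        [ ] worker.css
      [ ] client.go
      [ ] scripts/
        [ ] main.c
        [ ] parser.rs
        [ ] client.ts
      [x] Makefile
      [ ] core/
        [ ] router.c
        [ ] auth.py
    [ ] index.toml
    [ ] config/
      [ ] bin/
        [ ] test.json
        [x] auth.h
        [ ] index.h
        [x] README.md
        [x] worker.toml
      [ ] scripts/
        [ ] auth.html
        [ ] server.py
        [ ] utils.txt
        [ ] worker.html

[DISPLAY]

>[-] workspace/                                            
   [-] lib/                                                
     [-] templates/                                        
       [x] client.py                                       
       [x] test.yaml                                       
       [ ] worker.css                                      
     [ ] client.go                                         
     [ ] scripts/                                          
       [ ] main.c                                          
       [ ] parser.rs                                       
       [ ] client.ts                                       
     [x] Makefile                                          
     [ ] core/                                             
       [ ] router.c                                        
       [ ] auth.py                                         
   [ ] index.toml                                          
   [-] config/                                             
     [-] bin/                                              
       [ ] test.json                                       
       [x] auth.h                                          
       [ ] index.h                                         
       [x] README.md                                       
       [x] worker.toml                                     


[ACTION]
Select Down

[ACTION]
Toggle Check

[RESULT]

 [-] workspace/                                            
>  [x] lib/                                                
     [x] templates/                                        
       [x] client.py                                       
       [x] test.yaml                                       
       [x] worker.css                                      
     [x] client.go                                         
     [x] scripts/                                          
       [x] main.c                                          
       [x] parser.rs                                       
       [x] client.ts                                       
     [x] Makefile                                          
     [x] core/                                             
       [x] router.c                                        
       [x] auth.py                                         
   [ ] index.toml                                          
   [-] config/                                             
     [-] bin/                                              
       [ ] test.json                                       
       [x] auth.h                                          
       [ ] index.h                                         
       [x] README.md                                       
       [x] worker.toml                                     
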